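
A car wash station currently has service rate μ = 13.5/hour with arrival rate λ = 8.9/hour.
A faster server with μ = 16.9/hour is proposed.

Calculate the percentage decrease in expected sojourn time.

System 1: ρ₁ = 8.9/13.5 = 0.6593, W₁ = 1/(13.5-8.9) = 0.2174
System 2: ρ₂ = 8.9/16.9 = 0.5266, W₂ = 1/(16.9-8.9) = 0.1250
Improvement: (W₁-W₂)/W₁ = (0.2174-0.1250)/0.2174 = 42.50%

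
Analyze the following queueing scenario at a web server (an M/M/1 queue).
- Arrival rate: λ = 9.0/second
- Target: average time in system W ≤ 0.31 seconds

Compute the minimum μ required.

For M/M/1: W = 1/(μ-λ)
Need W ≤ 0.31, so 1/(μ-λ) ≤ 0.31
μ - λ ≥ 1/0.31 = 3.2258
μ ≥ 9.0 + 3.2258 = 12.2258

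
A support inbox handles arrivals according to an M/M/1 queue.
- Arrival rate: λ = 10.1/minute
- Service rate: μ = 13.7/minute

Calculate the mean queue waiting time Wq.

First, compute utilization: ρ = λ/μ = 10.1/13.7 = 0.7372
For M/M/1: Wq = λ/(μ(μ-λ))
Wq = 10.1/(13.7 × (13.7-10.1))
Wq = 10.1/(13.7 × 3.60)
Wq = 0.2048 minutes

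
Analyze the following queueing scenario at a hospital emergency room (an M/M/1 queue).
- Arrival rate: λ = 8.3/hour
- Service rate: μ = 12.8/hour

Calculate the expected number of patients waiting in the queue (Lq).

ρ = λ/μ = 8.3/12.8 = 0.6484
For M/M/1: Lq = λ²/(μ(μ-λ))
Lq = 68.89/(12.8 × 4.50)
Lq = 1.1960 patients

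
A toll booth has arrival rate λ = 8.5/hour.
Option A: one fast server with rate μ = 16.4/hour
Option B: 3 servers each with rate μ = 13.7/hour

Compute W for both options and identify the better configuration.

Option A: single server μ = 16.4 (M/M/1)
  ρ_A = 8.5/16.4 = 0.5183
  W_A = 1/(μ-λ) = 1/(16.4-8.5) = 1/7.90 = 0.1266

Option B: 3 servers μ = 13.7 (M/M/3)
  ρ_B = λ/(cμ) = 8.5/(3×13.7) = 0.2068
  Offered load a = λ/μ = cρ = 8.5/13.7 = 0.6204
  P₀ = [ Σₙ₌₀^2 aⁿ/n! + a^3/(3!(1-ρ)) ]⁻¹
  Σ = a^0/0! + a^1/1! + a^2/2! = 1.0000 + 0.6204 + 0.1925 = 1.8129
  a^3/(3!(1-ρ)) = 0.2388/(6 × 0.7932) = 0.05018
  P₀ = 1/(1.8129 + 0.05018) = 0.5367
  Lq = P₀·a^3·ρ / (3!(1-ρ)²) = 0.53674 × 0.23883 × 0.20681 / (6 × 0.62915) = 0.007023
  Wq_B = Lq/λ = 0.0070232/8.5 = 0.0008263
  W_B = Wq_B + 1/μ = 0.0008263 + 0.07299 = 0.07382

Since W_B = 0.07382 < W_A = 0.1266, Option B (multiple servers) has the shorter time in system.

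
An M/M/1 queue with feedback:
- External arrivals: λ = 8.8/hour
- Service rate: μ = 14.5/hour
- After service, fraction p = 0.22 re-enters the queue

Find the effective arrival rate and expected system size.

Effective arrival rate: λ_eff = λ/(1-p) = 8.8/(1-0.22) = 8.8/0.78 = 11.2820513
ρ = λ_eff/μ = 11.2820513/14.5 = 0.778073
L = ρ/(1-ρ) = 0.778073/(1-0.778073) = 3.5060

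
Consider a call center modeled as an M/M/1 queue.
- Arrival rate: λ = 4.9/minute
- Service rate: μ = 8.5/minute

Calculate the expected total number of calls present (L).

ρ = λ/μ = 4.9/8.5 = 0.5765
For M/M/1: L = λ/(μ-λ)
L = 4.9/(8.5-4.9) = 4.9/3.60
L = 1.3611 calls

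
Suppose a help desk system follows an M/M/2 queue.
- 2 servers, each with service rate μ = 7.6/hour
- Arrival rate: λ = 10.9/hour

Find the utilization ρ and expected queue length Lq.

Traffic intensity: ρ = λ/(cμ) = 10.9/(2×7.6) = 0.7171
Since ρ = 0.7171 < 1, system is stable.
Offered load a = λ/μ = cρ = 10.9/7.6 = 1.4342
P₀ = [ Σₙ₌₀^1 aⁿ/n! + a^2/(2!(1-ρ)) ]⁻¹
Σ = a^0/0! + a^1/1! = 1.0000 + 1.4342 = 2.4342
a^2/(2!(1-ρ)) = 2.0570/(2 × 0.2829) = 3.6356
P₀ = 1/(2.4342 + 3.6356) = 0.1648
Lq = P₀·a^2·ρ / (2!(1-ρ)²) = 0.16475 × 2.0570 × 0.71711 / (2 × 0.080029) = 1.5183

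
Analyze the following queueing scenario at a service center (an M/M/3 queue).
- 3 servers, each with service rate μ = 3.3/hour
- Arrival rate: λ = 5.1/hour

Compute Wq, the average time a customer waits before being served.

Traffic intensity: ρ = λ/(cμ) = 5.1/(3×3.3) = 0.5152
Since ρ = 0.5152 < 1, system is stable.
Offered load a = λ/μ = cρ = 5.1/3.3 = 1.5455
P₀ = [ Σₙ₌₀^2 aⁿ/n! + a^3/(3!(1-ρ)) ]⁻¹
Σ = a^0/0! + a^1/1! + a^2/2! = 1.0000 + 1.5455 + 1.1942 = 3.7397
a^3/(3!(1-ρ)) = 3.69121/(6 × 0.484848) = 1.2689
P₀ = 1/(3.7397 + 1.2689) = 0.1997
Lq = P₀·a^3·ρ / (3!(1-ρ)²) = 0.1997 × 3.6912 × 0.5152 / (6 × 0.2351) = 0.2692
Wq = Lq/λ = 0.2692/5.1 = 0.05278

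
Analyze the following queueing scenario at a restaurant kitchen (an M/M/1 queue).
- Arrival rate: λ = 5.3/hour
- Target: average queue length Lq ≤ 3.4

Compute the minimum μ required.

For M/M/1: Lq = λ²/(μ(μ-λ))
Need Lq ≤ 3.4, i.e. μ(μ-λ) ≥ λ²/3.4
μ² - 5.3μ - 28.09/3.4 ≥ 0  →  μ² - 5.3μ - 8.261765 ≥ 0
Quadratic formula (positive root): μ = [λ + √(λ² + 4×8.261765)]/2
Discriminant: 28.09 + 4×8.261765 = 61.1371, √61.1371 = 7.8190
μ ≥ (5.3 + 7.8190)/2 = 6.5595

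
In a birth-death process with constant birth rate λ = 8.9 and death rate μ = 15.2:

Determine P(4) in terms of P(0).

For constant rates: P(n)/P(0) = (λ/μ)^n
P(4)/P(0) = (8.9/15.2)^4 = 0.5855^4 = 0.1175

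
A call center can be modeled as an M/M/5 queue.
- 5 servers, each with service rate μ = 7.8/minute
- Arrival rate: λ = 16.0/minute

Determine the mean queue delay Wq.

Traffic intensity: ρ = λ/(cμ) = 16.0/(5×7.8) = 0.4103
Since ρ = 0.4103 < 1, system is stable.
Offered load a = λ/μ = cρ = 16.0/7.8 = 2.0513
P₀ = [ Σₙ₌₀^4 aⁿ/n! + a^5/(5!(1-ρ)) ]⁻¹
Σ = a^0/0! + a^1/1! + a^2/2! + a^3/3! + a^4/4! = 1.0000 + 2.0513 + 2.1039 + 1.4385 + 0.7377 = 7.3314
a^5/(5!(1-ρ)) = 36.3184/(120 × 0.5897) = 0.5132
P₀ = 1/(7.3314 + 0.5132) = 0.1275
Lq = P₀·a^5·ρ / (5!(1-ρ)²) = 0.12748 × 36.3184 × 0.41026 / (120 × 0.34780) = 0.04551
Wq = Lq/λ = 0.04551/16.0 = 0.002844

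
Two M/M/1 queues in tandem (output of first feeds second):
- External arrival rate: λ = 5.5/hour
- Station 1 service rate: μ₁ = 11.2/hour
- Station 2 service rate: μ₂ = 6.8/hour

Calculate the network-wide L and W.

By Jackson's theorem, each station behaves as independent M/M/1.
Station 1: ρ₁ = 5.5/11.2 = 0.4911, L₁ = ρ₁/(1-ρ₁) = λ/(μ₁-λ) = 5.5/5.70 = 0.9649
Station 2: ρ₂ = 5.5/6.8 = 0.8088, L₂ = ρ₂/(1-ρ₂) = λ/(μ₂-λ) = 5.5/1.30 = 4.2308
Total: L = L₁ + L₂ = 0.9649 + 4.2308 = 5.1957
W = L/λ = 5.1957/5.5 = 0.9447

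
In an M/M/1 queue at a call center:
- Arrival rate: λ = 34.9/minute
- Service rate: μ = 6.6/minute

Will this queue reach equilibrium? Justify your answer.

Stability requires ρ = λ/(cμ) < 1
ρ = 34.9/(1 × 6.6) = 34.9/6.60 = 5.2879
Since 5.2879 ≥ 1, the system is UNSTABLE.
Queue grows without bound. Need μ > λ = 34.9.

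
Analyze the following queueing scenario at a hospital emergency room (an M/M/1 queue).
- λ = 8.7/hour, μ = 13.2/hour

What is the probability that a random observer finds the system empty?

ρ = λ/μ = 8.7/13.2 = 0.6591
P(0) = 1 - ρ = 1 - 0.6591 = 0.3409
The server is idle 34.09% of the time.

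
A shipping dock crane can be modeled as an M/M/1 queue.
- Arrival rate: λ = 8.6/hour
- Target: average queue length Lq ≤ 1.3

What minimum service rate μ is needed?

For M/M/1: Lq = λ²/(μ(μ-λ))
Need Lq ≤ 1.3, i.e. μ(μ-λ) ≥ λ²/1.3
μ² - 8.6μ - 73.96/1.3 ≥ 0  →  μ² - 8.6μ - 56.8923 ≥ 0
Quadratic formula (positive root): μ = [λ + √(λ² + 4×56.8923)]/2
Discriminant: 73.96 + 4×56.8923 = 301.5292, √301.5292 = 17.3646
μ ≥ (8.6 + 17.3646)/2 = 12.9823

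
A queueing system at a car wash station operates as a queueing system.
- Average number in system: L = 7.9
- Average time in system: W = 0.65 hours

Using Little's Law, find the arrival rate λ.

Little's Law: L = λW, so λ = L/W
λ = 7.9/0.65 = 12.1538 cars/hour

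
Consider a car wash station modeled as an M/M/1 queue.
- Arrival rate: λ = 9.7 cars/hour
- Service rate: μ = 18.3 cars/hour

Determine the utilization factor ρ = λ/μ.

Server utilization: ρ = λ/μ
ρ = 9.7/18.3 = 0.5301
The server is busy 53.01% of the time.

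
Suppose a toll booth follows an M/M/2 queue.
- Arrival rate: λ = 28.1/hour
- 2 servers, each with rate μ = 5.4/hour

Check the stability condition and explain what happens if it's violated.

Stability requires ρ = λ/(cμ) < 1
ρ = 28.1/(2 × 5.4) = 28.1/10.80 = 2.6019
Since 2.6019 ≥ 1, the system is UNSTABLE.
Need c > λ/μ = 28.1/5.4 = 5.20.
Minimum servers needed: c = 6.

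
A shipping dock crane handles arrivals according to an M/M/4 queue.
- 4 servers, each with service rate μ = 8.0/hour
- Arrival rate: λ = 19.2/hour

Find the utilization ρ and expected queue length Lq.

Traffic intensity: ρ = λ/(cμ) = 19.2/(4×8.0) = 0.6000
Since ρ = 0.6000 < 1, system is stable.
Offered load a = λ/μ = cρ = 19.2/8.0 = 2.4000
P₀ = [ Σₙ₌₀^3 aⁿ/n! + a^4/(4!(1-ρ)) ]⁻¹
Σ = a^0/0! + a^1/1! + a^2/2! + a^3/3! = 1.0000 + 2.4000 + 2.8800 + 2.3040 = 8.5840
a^4/(4!(1-ρ)) = 33.1776/(24 × 0.4000) = 3.4560
P₀ = 1/(8.5840 + 3.4560) = 0.08306
Lq = P₀·a^4·ρ / (4!(1-ρ)²) = 0.08306 × 33.1776 × 0.6000 / (24 × 0.1600) = 0.4306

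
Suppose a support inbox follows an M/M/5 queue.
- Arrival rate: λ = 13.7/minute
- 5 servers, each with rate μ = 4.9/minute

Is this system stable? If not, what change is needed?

Stability requires ρ = λ/(cμ) < 1
ρ = 13.7/(5 × 4.9) = 13.7/24.50 = 0.5592
Since 0.5592 < 1, the system is STABLE.
The servers are busy 55.92% of the time.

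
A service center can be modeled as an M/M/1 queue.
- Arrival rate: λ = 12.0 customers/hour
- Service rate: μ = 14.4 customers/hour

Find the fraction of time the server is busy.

Server utilization: ρ = λ/μ
ρ = 12.0/14.4 = 0.8333
The server is busy 83.33% of the time.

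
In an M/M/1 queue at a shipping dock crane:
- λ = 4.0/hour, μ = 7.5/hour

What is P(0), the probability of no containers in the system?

ρ = λ/μ = 4.0/7.5 = 0.5333
P(0) = 1 - ρ = 1 - 0.5333 = 0.4667
The server is idle 46.67% of the time.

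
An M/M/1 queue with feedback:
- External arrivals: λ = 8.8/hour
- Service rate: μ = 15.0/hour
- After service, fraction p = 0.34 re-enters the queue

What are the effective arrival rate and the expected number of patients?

Effective arrival rate: λ_eff = λ/(1-p) = 8.8/(1-0.34) = 8.8/0.66 = 13.33333
ρ = λ_eff/μ = 13.33333/15.0 = 0.888889
L = ρ/(1-ρ) = 0.888889/(1-0.888889) = 8.0000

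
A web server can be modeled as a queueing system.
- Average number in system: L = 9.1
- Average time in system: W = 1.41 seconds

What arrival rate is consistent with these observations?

Little's Law: L = λW, so λ = L/W
λ = 9.1/1.41 = 6.4539 requests/second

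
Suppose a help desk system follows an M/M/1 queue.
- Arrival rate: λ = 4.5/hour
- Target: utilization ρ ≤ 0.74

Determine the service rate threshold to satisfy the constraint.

ρ = λ/μ, so μ = λ/ρ
μ ≥ 4.5/0.74 = 6.0811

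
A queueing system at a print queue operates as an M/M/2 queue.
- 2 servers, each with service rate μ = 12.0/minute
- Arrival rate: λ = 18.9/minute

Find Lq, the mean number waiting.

Traffic intensity: ρ = λ/(cμ) = 18.9/(2×12.0) = 0.7875
Since ρ = 0.7875 < 1, system is stable.
Offered load a = λ/μ = cρ = 18.9/12.0 = 1.5750
P₀ = [ Σₙ₌₀^1 aⁿ/n! + a^2/(2!(1-ρ)) ]⁻¹
Σ = a^0/0! + a^1/1! = 1.0000 + 1.5750 = 2.5750
a^2/(2!(1-ρ)) = 2.48062/(2 × 0.212500) = 5.8368
P₀ = 1/(2.5750 + 5.8368) = 0.1189
Lq = P₀·a^2·ρ / (2!(1-ρ)²) = 0.11888 × 2.4806 × 0.78750 / (2 × 0.045156) = 2.5714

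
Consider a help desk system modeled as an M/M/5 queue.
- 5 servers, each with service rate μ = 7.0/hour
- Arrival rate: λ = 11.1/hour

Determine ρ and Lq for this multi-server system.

Traffic intensity: ρ = λ/(cμ) = 11.1/(5×7.0) = 0.3171
Since ρ = 0.3171 < 1, system is stable.
Offered load a = λ/μ = cρ = 11.1/7.0 = 1.5857
P₀ = [ Σₙ₌₀^4 aⁿ/n! + a^5/(5!(1-ρ)) ]⁻¹
Σ = a^0/0! + a^1/1! + a^2/2! + a^3/3! + a^4/4! = 1.0000 + 1.5857 + 1.2572 + 0.66454 + 0.26344 = 4.7709
a^5/(5!(1-ρ)) = 10.0259/(120 × 0.68286) = 0.1224
P₀ = 1/(4.7709 + 0.1224) = 0.2044
Lq = P₀·a^5·ρ / (5!(1-ρ)²) = 0.2044 × 10.0259 × 0.3171 / (120 × 0.4663) = 0.01161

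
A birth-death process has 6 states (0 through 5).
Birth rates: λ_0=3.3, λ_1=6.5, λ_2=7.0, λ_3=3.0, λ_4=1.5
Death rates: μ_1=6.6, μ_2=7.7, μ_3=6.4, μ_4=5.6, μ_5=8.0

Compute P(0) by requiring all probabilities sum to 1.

Ratios P(n)/P(0) = (λ₀···λₙ₋₁)/(μ₁···μₙ):
P(1)/P(0) = (3.3)/(6.6) = 0.5000
P(2)/P(0) = (3.3×6.5)/(6.6×7.7) = 0.4221
P(3)/P(0) = (3.3×6.5×7.0)/(6.6×7.7×6.4) = 0.4616
P(4)/P(0) = (3.3×6.5×7.0×3.0)/(6.6×7.7×6.4×5.6) = 0.2473
P(5)/P(0) = (3.3×6.5×7.0×3.0×1.5)/(6.6×7.7×6.4×5.6×8.0) = 0.04637

Normalization: ∑ P(n) = 1
P(0) × (1.0000 + 0.5000 + 0.4221 + 0.4616 + 0.2473 + 0.04637) = 1
P(0) × 2.6774 = 1
P(0) = 1/2.6774 = 0.3735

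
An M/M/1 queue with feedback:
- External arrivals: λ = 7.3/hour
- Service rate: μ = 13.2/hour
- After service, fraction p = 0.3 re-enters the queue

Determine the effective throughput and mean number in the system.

Effective arrival rate: λ_eff = λ/(1-p) = 7.3/(1-0.3) = 7.3/0.70 = 10.42857
ρ = λ_eff/μ = 10.42857/13.2 = 0.790043
L = ρ/(1-ρ) = 0.790043/(1-0.790043) = 3.7629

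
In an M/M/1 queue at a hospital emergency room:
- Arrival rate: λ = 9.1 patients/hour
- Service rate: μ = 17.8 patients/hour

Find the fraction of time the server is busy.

Server utilization: ρ = λ/μ
ρ = 9.1/17.8 = 0.5112
The server is busy 51.12% of the time.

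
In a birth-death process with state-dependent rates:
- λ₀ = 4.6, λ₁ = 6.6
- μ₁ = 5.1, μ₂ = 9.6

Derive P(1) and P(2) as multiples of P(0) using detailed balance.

Balance equations:
State 0: λ₀P₀ = μ₁P₁ → P₁ = (λ₀/μ₁)P₀ = (4.6/5.1)P₀ = 0.9020P₀
State 1: P₂ = (λ₀λ₁)/(μ₁μ₂)P₀ = (4.6×6.6)/(5.1×9.6)P₀ = 0.6201P₀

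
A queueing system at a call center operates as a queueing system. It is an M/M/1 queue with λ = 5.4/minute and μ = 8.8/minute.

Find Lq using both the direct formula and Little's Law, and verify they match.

Method 1 (direct): Lq = λ²/(μ(μ-λ)) = 29.16/(8.8 × 3.40) = 0.9746

Method 2 (Little's Law):
W = 1/(μ-λ) = 1/3.40 = 0.29412
Wq = W - 1/μ = 0.29412 - 0.11364 = 0.18048
Lq = λWq = 5.4 × 0.18048 = 0.9746 ✔ (matches Method 1)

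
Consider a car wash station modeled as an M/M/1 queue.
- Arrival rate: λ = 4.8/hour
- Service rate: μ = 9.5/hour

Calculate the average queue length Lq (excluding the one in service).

ρ = λ/μ = 4.8/9.5 = 0.5053
For M/M/1: Lq = λ²/(μ(μ-λ))
Lq = 23.04/(9.5 × 4.70)
Lq = 0.5160 cars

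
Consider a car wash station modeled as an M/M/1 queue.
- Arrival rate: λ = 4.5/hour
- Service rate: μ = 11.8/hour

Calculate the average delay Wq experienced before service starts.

First, compute utilization: ρ = λ/μ = 4.5/11.8 = 0.3814
For M/M/1: Wq = λ/(μ(μ-λ))
Wq = 4.5/(11.8 × (11.8-4.5))
Wq = 4.5/(11.8 × 7.30)
Wq = 0.05224 hours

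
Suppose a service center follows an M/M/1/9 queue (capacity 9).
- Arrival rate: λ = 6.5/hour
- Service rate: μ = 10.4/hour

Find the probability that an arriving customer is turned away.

ρ = λ/μ = 6.5/10.4 = 0.6250
P₀ = (1-ρ)/(1-ρ^(K+1)) = (1-0.6250)/(1-0.6250^10) = 0.3750/0.9909 = 0.3784
P_K = P₀×ρ^K = 0.37844 × 0.6250^9 = 0.37844 × 0.014552 = 0.005507
Blocking probability = 0.55%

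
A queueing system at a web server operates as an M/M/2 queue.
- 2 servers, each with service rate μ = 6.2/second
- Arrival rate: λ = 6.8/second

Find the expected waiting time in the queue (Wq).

Traffic intensity: ρ = λ/(cμ) = 6.8/(2×6.2) = 0.5484
Since ρ = 0.5484 < 1, system is stable.
Offered load a = λ/μ = cρ = 6.8/6.2 = 1.0968
P₀ = [ Σₙ₌₀^1 aⁿ/n! + a^2/(2!(1-ρ)) ]⁻¹
Σ = a^0/0! + a^1/1! = 1.0000 + 1.0968 = 2.0968
a^2/(2!(1-ρ)) = 1.2029/(2 × 0.4516) = 1.3318
P₀ = 1/(2.0968 + 1.3318) = 0.2917
Lq = P₀·a^2·ρ / (2!(1-ρ)²) = 0.29167 × 1.2029 × 0.54839 / (2 × 0.20395) = 0.4717
Wq = Lq/λ = 0.47168/6.8 = 0.06936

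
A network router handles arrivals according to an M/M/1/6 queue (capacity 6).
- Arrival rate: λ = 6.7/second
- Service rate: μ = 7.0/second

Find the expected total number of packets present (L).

ρ = λ/μ = 6.7/7.0 = 0.95714
P₀ = (1-ρ)/(1-ρ^(K+1)) = (1-0.95714)/(1-0.95714^7) = 0.04286/0.2641 = 0.1623
P_K = P₀×ρ^K = 0.1623 × 0.95714^6 = 0.1623 × 0.7689 = 0.1248
L = ρ[1 - (K+1)ρ^K + Kρ^(K+1)] / [(1-ρ)(1-ρ^(K+1))]
L = 0.95714 × (1 - 7×0.76886979 + 6×0.73591603) / ((1 - 0.95714) × (1 - 0.73591603)) = 2.8251 packets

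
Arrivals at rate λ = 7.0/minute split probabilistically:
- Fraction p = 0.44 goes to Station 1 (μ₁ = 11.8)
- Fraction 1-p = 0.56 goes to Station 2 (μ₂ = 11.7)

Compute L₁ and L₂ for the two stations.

Effective rates: λ₁ = 7.0×0.44 = 3.08, λ₂ = 7.0×0.56 = 3.92
Station 1: ρ₁ = 3.08/11.8 = 0.2610, L₁ = ρ₁/(1-ρ₁) = 0.2610/(1-0.2610) = 0.3532
Station 2: ρ₂ = 3.92/11.7 = 0.335043, L₂ = ρ₂/(1-ρ₂) = 0.335043/(1-0.335043) = 0.5039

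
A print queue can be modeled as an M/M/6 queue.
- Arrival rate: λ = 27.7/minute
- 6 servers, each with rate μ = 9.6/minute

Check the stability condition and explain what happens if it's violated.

Stability requires ρ = λ/(cμ) < 1
ρ = 27.7/(6 × 9.6) = 27.7/57.60 = 0.4809
Since 0.4809 < 1, the system is STABLE.
The servers are busy 48.09% of the time.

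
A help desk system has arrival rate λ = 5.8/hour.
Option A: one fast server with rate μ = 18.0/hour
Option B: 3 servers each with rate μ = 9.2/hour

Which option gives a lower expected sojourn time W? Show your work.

Option A: single server μ = 18.0 (M/M/1)
  ρ_A = 5.8/18.0 = 0.3222
  W_A = 1/(μ-λ) = 1/(18.0-5.8) = 1/12.20 = 0.08197

Option B: 3 servers μ = 9.2 (M/M/3)
  ρ_B = λ/(cμ) = 5.8/(3×9.2) = 0.2101
  Offered load a = λ/μ = cρ = 5.8/9.2 = 0.6304
  P₀ = [ Σₙ₌₀^2 aⁿ/n! + a^3/(3!(1-ρ)) ]⁻¹
  Σ = a^0/0! + a^1/1! + a^2/2! = 1.0000 + 0.63043 + 0.19872 = 1.8292
  a^3/(3!(1-ρ)) = 0.25057/(6 × 0.78986) = 0.05287
  P₀ = 1/(1.8292 + 0.05287) = 0.5313
  Lq = P₀·a^3·ρ / (3!(1-ρ)²) = 0.53134 × 0.25057 × 0.21014 / (6 × 0.62387) = 0.007474
  Wq_B = Lq/λ = 0.007474/5.8 = 0.001289
  W_B = Wq_B + 1/μ = 0.001289 + 0.1087 = 0.1100

Since W_A = 0.08197 < W_B = 0.1100, Option A (single fast server) has the shorter time in system.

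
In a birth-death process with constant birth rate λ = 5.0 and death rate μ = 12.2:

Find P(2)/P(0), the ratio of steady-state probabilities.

For constant rates: P(n)/P(0) = (λ/μ)^n
P(2)/P(0) = (5.0/12.2)^2 = 0.40984^2 = 0.1680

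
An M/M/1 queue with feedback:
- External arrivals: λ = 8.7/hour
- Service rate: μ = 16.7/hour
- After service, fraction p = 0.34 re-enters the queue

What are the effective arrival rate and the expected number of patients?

Effective arrival rate: λ_eff = λ/(1-p) = 8.7/(1-0.34) = 8.7/0.66 = 13.1818
ρ = λ_eff/μ = 13.1818/16.7 = 0.78933
L = ρ/(1-ρ) = 0.78933/(1-0.78933) = 3.7468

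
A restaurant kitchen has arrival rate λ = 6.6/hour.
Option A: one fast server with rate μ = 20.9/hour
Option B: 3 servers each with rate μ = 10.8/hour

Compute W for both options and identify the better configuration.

Option A: single server μ = 20.9 (M/M/1)
  ρ_A = 6.6/20.9 = 0.3158
  W_A = 1/(μ-λ) = 1/(20.9-6.6) = 1/14.30 = 0.06993

Option B: 3 servers μ = 10.8 (M/M/3)
  ρ_B = λ/(cμ) = 6.6/(3×10.8) = 0.2037
  Offered load a = λ/μ = cρ = 6.6/10.8 = 0.6111
  P₀ = [ Σₙ₌₀^2 aⁿ/n! + a^3/(3!(1-ρ)) ]⁻¹
  Σ = a^0/0! + a^1/1! + a^2/2! = 1.0000 + 0.6111 + 0.1867 = 1.7978
  a^3/(3!(1-ρ)) = 0.22822/(6 × 0.79630) = 0.04777
  P₀ = 1/(1.7978 + 0.04777) = 0.5418
  Lq = P₀·a^3·ρ / (3!(1-ρ)²) = 0.54183 × 0.22822 × 0.20370 / (6 × 0.63409) = 0.006621
  Wq_B = Lq/λ = 0.006621/6.6 = 0.0010032
  W_B = Wq_B + 1/μ = 0.0010032 + 0.092593 = 0.09360

Since W_A = 0.06993 < W_B = 0.09360, Option A (single fast server) has the shorter time in system.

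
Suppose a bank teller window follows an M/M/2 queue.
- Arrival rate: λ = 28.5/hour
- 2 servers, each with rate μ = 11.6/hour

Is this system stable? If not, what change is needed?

Stability requires ρ = λ/(cμ) < 1
ρ = 28.5/(2 × 11.6) = 28.5/23.20 = 1.2284
Since 1.2284 ≥ 1, the system is UNSTABLE.
Need c > λ/μ = 28.5/11.6 = 2.46.
Minimum servers needed: c = 3.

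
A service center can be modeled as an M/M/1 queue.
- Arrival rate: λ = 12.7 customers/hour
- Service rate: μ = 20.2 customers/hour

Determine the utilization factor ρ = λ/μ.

Server utilization: ρ = λ/μ
ρ = 12.7/20.2 = 0.6287
The server is busy 62.87% of the time.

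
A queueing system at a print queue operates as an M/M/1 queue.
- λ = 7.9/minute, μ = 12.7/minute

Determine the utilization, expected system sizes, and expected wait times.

Step 1: ρ = λ/μ = 7.9/12.7 = 0.6220
Step 2: L = λ/(μ-λ) = 7.9/4.80 = 1.6458
Step 3: Lq = λ²/(μ(μ-λ)) = 62.41/(12.7×4.80) = 1.0238
Step 4: W = 1/(μ-λ) = 1/4.80 = 0.20833
Step 5: Wq = λ/(μ(μ-λ)) = 7.9/(12.7×4.80) = 0.1296
Step 6: P(0) = 1-ρ = 0.3780
Verify: L = λW = 7.9×0.20833 = 1.6458 ✔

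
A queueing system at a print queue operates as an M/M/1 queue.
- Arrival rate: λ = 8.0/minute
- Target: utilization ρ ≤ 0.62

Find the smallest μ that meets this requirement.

ρ = λ/μ, so μ = λ/ρ
μ ≥ 8.0/0.62 = 12.9032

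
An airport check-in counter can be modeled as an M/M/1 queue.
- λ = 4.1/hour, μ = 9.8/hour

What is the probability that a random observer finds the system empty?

ρ = λ/μ = 4.1/9.8 = 0.4184
P(0) = 1 - ρ = 1 - 0.4184 = 0.5816
The server is idle 58.16% of the time.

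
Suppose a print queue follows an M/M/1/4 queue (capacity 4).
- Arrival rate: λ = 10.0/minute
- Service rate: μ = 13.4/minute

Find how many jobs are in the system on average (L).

ρ = λ/μ = 10.0/13.4 = 0.74627
P₀ = (1-ρ)/(1-ρ^(K+1)) = (1-0.74627)/(1-0.74627^5) = 0.2537/0.7685 = 0.3301
P_K = P₀×ρ^K = 0.3301 × 0.74627^4 = 0.3301 × 0.3102 = 0.1024
L = ρ[1 - (K+1)ρ^K + Kρ^(K+1)] / [(1-ρ)(1-ρ^(K+1))]
L = 0.74627 × (1 - 5×0.31016 + 4×0.23146) / ((1 - 0.74627) × (1 - 0.23146)) = 1.4353 jobs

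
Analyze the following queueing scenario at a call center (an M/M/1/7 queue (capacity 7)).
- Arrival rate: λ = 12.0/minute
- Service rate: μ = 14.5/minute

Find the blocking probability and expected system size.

ρ = λ/μ = 12.0/14.5 = 0.827586
P₀ = (1-ρ)/(1-ρ^(K+1)) = (1-0.827586)/(1-0.827586^8) = 0.172414/0.779958 = 0.2211
P_K = P₀×ρ^K = 0.22106 × 0.827586^7 = 0.22106 × 0.26588 = 0.05878
Blocking probability P_7 = 0.05878 (5.88%)
L = ρ[1 - (K+1)ρ^K + Kρ^(K+1)] / [(1-ρ)(1-ρ^(K+1))]
L = 0.827586 × (1 - 8×0.265884 + 7×0.220042) / ((1 - 0.827586) × (1 - 0.220042)) = 2.5430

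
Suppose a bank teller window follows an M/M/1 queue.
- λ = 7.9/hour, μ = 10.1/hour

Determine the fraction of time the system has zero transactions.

ρ = λ/μ = 7.9/10.1 = 0.7822
P(0) = 1 - ρ = 1 - 0.7822 = 0.2178
The server is idle 21.78% of the time.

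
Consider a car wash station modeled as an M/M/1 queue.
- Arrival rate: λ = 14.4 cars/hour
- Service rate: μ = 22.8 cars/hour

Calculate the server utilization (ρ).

Server utilization: ρ = λ/μ
ρ = 14.4/22.8 = 0.6316
The server is busy 63.16% of the time.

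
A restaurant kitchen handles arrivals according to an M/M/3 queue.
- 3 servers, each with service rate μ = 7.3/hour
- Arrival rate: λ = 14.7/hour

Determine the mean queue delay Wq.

Traffic intensity: ρ = λ/(cμ) = 14.7/(3×7.3) = 0.6712
Since ρ = 0.6712 < 1, system is stable.
Offered load a = λ/μ = cρ = 14.7/7.3 = 2.0137
P₀ = [ Σₙ₌₀^2 aⁿ/n! + a^3/(3!(1-ρ)) ]⁻¹
Σ = a^0/0! + a^1/1! + a^2/2! = 1.0000 + 2.0137 + 2.0275 = 5.0412
a^3/(3!(1-ρ)) = 8.16551/(6 × 0.328767) = 4.1395
P₀ = 1/(5.0412 + 4.1395) = 0.1089
Lq = P₀·a^3·ρ / (3!(1-ρ)²) = 0.108925 × 8.16551 × 0.671233 / (6 × 0.108088) = 0.9206
Wq = Lq/λ = 0.92057/14.7 = 0.06262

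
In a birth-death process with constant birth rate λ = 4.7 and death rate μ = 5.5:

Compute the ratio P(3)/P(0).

For constant rates: P(n)/P(0) = (λ/μ)^n
P(3)/P(0) = (4.7/5.5)^3 = 0.85455^3 = 0.6240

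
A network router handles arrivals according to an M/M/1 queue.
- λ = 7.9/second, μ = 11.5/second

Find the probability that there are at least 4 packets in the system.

ρ = λ/μ = 7.9/11.5 = 0.68696
P(N ≥ n) = ρⁿ
P(N ≥ 4) = 0.68696^4
P(N ≥ 4) = 0.2227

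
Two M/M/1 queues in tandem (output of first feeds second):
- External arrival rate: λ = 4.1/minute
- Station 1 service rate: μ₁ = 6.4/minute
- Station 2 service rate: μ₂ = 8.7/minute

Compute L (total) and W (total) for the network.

By Jackson's theorem, each station behaves as independent M/M/1.
Station 1: ρ₁ = 4.1/6.4 = 0.6406, L₁ = ρ₁/(1-ρ₁) = λ/(μ₁-λ) = 4.1/2.30 = 1.7826
Station 2: ρ₂ = 4.1/8.7 = 0.4713, L₂ = ρ₂/(1-ρ₂) = λ/(μ₂-λ) = 4.1/4.60 = 0.8913
Total: L = L₁ + L₂ = 1.7826 + 0.8913 = 2.6739
W = L/λ = 2.6739/4.1 = 0.6522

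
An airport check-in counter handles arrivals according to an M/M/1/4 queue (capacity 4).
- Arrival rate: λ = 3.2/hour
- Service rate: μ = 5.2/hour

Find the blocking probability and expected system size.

ρ = λ/μ = 3.2/5.2 = 0.61538
P₀ = (1-ρ)/(1-ρ^(K+1)) = (1-0.61538)/(1-0.61538^5) = 0.3846/0.9117 = 0.4218
P_K = P₀×ρ^K = 0.42185 × 0.61538^4 = 0.42185 × 0.14341 = 0.06050
Blocking probability P_4 = 0.06050 (6.05%)
L = ρ[1 - (K+1)ρ^K + Kρ^(K+1)] / [(1-ρ)(1-ρ^(K+1))]
L = 0.61538 × (1 - 5×0.14341 + 4×0.088250) / ((1 - 0.61538) × (1 - 0.088250)) = 1.1160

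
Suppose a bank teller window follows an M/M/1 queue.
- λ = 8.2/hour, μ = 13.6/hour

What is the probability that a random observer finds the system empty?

ρ = λ/μ = 8.2/13.6 = 0.6029
P(0) = 1 - ρ = 1 - 0.6029 = 0.3971
The server is idle 39.71% of the time.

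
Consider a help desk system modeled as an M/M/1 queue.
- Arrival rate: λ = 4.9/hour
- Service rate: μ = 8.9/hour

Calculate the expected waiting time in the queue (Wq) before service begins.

First, compute utilization: ρ = λ/μ = 4.9/8.9 = 0.5506
For M/M/1: Wq = λ/(μ(μ-λ))
Wq = 4.9/(8.9 × (8.9-4.9))
Wq = 4.9/(8.9 × 4.00)
Wq = 0.1376 hours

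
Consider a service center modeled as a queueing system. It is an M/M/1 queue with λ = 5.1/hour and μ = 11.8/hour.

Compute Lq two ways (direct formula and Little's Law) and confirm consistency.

Method 1 (direct): Lq = λ²/(μ(μ-λ)) = 26.01/(11.8 × 6.70) = 0.3290

Method 2 (Little's Law):
W = 1/(μ-λ) = 1/6.70 = 0.149254
Wq = W - 1/μ = 0.149254 - 0.0847458 = 0.06451
Lq = λWq = 5.1 × 0.06451 = 0.3290 ✔ (matches Method 1)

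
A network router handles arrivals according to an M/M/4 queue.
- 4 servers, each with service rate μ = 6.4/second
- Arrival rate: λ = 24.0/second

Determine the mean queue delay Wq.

Traffic intensity: ρ = λ/(cμ) = 24.0/(4×6.4) = 0.9375
Since ρ = 0.9375 < 1, system is stable.
Offered load a = λ/μ = cρ = 24.0/6.4 = 3.7500
P₀ = [ Σₙ₌₀^3 aⁿ/n! + a^4/(4!(1-ρ)) ]⁻¹
Σ = a^0/0! + a^1/1! + a^2/2! + a^3/3! = 1.0000 + 3.7500 + 7.0312 + 8.7891 = 20.5703
a^4/(4!(1-ρ)) = 197.7539/(24 × 0.06250) = 131.8359
P₀ = 1/(20.5703 + 131.8359) = 0.006561
Lq = P₀·a^4·ρ / (4!(1-ρ)²) = 0.00656141 × 197.7539 × 0.937500 / (24 × 0.00390625) = 12.9754
Wq = Lq/λ = 12.9754/24.0 = 0.5406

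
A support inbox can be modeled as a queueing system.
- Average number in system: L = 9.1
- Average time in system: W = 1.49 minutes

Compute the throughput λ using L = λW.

Little's Law: L = λW, so λ = L/W
λ = 9.1/1.49 = 6.1074 emails/minute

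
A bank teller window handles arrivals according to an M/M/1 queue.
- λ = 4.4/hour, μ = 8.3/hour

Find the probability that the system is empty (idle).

ρ = λ/μ = 4.4/8.3 = 0.5301
P(0) = 1 - ρ = 1 - 0.5301 = 0.4699
The server is idle 46.99% of the time.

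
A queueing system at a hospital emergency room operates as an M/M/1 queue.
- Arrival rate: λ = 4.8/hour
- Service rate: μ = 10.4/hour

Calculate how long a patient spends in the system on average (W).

First, compute utilization: ρ = λ/μ = 4.8/10.4 = 0.4615
For M/M/1: W = 1/(μ-λ)
W = 1/(10.4-4.8) = 1/5.60
W = 0.1786 hours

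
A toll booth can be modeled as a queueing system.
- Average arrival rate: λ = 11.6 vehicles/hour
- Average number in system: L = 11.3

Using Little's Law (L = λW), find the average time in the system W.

Little's Law: L = λW, so W = L/λ
W = 11.3/11.6 = 0.9741 hours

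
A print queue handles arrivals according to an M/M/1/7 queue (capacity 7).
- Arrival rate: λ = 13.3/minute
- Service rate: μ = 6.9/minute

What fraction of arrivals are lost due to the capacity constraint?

ρ = λ/μ = 13.3/6.9 = 1.92754
P₀ = (1-ρ)/(1-ρ^(K+1)) = (1-1.92754)/(1-1.92754^8) = -0.9275/-189.5580 = 0.004893
P_K = P₀×ρ^K = 0.004893 × 1.92754^7 = 0.004893 × 98.8607 = 0.4837
Blocking probability = 48.37%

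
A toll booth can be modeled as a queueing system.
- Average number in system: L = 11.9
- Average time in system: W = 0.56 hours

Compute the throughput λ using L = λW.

Little's Law: L = λW, so λ = L/W
λ = 11.9/0.56 = 21.2500 vehicles/hour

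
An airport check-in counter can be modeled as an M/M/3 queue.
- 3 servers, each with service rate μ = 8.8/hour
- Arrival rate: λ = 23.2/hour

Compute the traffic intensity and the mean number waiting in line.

Traffic intensity: ρ = λ/(cμ) = 23.2/(3×8.8) = 0.8788
Since ρ = 0.8788 < 1, system is stable.
Offered load a = λ/μ = cρ = 23.2/8.8 = 2.6364
P₀ = [ Σₙ₌₀^2 aⁿ/n! + a^3/(3!(1-ρ)) ]⁻¹
Σ = a^0/0! + a^1/1! + a^2/2! = 1.0000 + 2.6364 + 3.4752 = 7.1116
a^3/(3!(1-ρ)) = 18.323817/(6 × 0.12121212) = 25.1952
P₀ = 1/(7.1116 + 25.1952) = 0.03095
Lq = P₀·a^3·ρ / (3!(1-ρ)²) = 0.0309532 × 18.3238 × 0.878788 / (6 × 0.0146924) = 5.6541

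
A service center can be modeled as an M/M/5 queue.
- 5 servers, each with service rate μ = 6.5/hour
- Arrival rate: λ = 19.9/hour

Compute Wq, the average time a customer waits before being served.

Traffic intensity: ρ = λ/(cμ) = 19.9/(5×6.5) = 0.6123
Since ρ = 0.6123 < 1, system is stable.
Offered load a = λ/μ = cρ = 19.9/6.5 = 3.0615
P₀ = [ Σₙ₌₀^4 aⁿ/n! + a^5/(5!(1-ρ)) ]⁻¹
Σ = a^0/0! + a^1/1! + a^2/2! + a^3/3! + a^4/4! = 1.00000 + 3.06154 + 4.68651 + 4.78264 + 3.66056 = 17.1913
a^5/(5!(1-ρ)) = 268.9668/(120 × 0.38769) = 5.7814
P₀ = 1/(17.1913 + 5.7814) = 0.04353
Lq = P₀·a^5·ρ / (5!(1-ρ)²) = 0.04353 × 268.9668 × 0.6123 / (120 × 0.1503) = 0.3975
Wq = Lq/λ = 0.3975/19.9 = 0.01997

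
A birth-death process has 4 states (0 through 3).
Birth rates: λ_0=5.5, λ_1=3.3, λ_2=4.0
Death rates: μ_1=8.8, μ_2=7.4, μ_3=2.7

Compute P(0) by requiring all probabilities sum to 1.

Ratios P(n)/P(0) = (λ₀···λₙ₋₁)/(μ₁···μₙ):
P(1)/P(0) = (5.5)/(8.8) = 0.6250
P(2)/P(0) = (5.5×3.3)/(8.8×7.4) = 0.2787
P(3)/P(0) = (5.5×3.3×4.0)/(8.8×7.4×2.7) = 0.4129

Normalization: ∑ P(n) = 1
P(0) × (1.0000 + 0.6250 + 0.2787 + 0.4129) = 1
P(0) × 2.3166 = 1
P(0) = 1/2.3166 = 0.4317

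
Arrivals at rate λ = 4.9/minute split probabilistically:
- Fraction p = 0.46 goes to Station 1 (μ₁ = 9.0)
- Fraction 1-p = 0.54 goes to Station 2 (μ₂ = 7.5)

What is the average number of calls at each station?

Effective rates: λ₁ = 4.9×0.46 = 2.254, λ₂ = 4.9×0.54 = 2.646
Station 1: ρ₁ = 2.254/9.0 = 0.25044, L₁ = ρ₁/(1-ρ₁) = 0.25044/(1-0.25044) = 0.3341
Station 2: ρ₂ = 2.646/7.5 = 0.3528, L₂ = ρ₂/(1-ρ₂) = 0.3528/(1-0.3528) = 0.5451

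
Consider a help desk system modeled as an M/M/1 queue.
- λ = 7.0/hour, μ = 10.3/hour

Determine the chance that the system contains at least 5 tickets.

ρ = λ/μ = 7.0/10.3 = 0.6796
P(N ≥ n) = ρⁿ
P(N ≥ 5) = 0.6796^5
P(N ≥ 5) = 0.1450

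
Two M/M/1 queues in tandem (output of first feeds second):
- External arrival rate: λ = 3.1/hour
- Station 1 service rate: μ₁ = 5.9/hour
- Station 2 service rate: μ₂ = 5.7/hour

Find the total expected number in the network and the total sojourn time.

By Jackson's theorem, each station behaves as independent M/M/1.
Station 1: ρ₁ = 3.1/5.9 = 0.5254, L₁ = ρ₁/(1-ρ₁) = λ/(μ₁-λ) = 3.1/2.80 = 1.10714
Station 2: ρ₂ = 3.1/5.7 = 0.5439, L₂ = ρ₂/(1-ρ₂) = λ/(μ₂-λ) = 3.1/2.60 = 1.19231
Total: L = L₁ + L₂ = 1.10714 + 1.19231 = 2.2995
W = L/λ = 2.2995/3.1 = 0.7418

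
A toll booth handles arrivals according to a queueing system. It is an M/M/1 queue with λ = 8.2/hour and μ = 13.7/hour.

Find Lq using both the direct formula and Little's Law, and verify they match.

Method 1 (direct): Lq = λ²/(μ(μ-λ)) = 67.24/(13.7 × 5.50) = 0.8924

Method 2 (Little's Law):
W = 1/(μ-λ) = 1/5.50 = 0.18182
Wq = W - 1/μ = 0.18182 - 0.072993 = 0.10883
Lq = λWq = 8.2 × 0.10883 = 0.8924 ✔ (matches Method 1)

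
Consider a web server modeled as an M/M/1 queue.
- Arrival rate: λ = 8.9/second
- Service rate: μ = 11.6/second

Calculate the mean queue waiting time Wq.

First, compute utilization: ρ = λ/μ = 8.9/11.6 = 0.7672
For M/M/1: Wq = λ/(μ(μ-λ))
Wq = 8.9/(11.6 × (11.6-8.9))
Wq = 8.9/(11.6 × 2.70)
Wq = 0.2842 seconds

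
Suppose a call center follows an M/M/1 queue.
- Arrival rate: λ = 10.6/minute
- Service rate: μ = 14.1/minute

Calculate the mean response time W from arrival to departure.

First, compute utilization: ρ = λ/μ = 10.6/14.1 = 0.7518
For M/M/1: W = 1/(μ-λ)
W = 1/(14.1-10.6) = 1/3.50
W = 0.2857 minutes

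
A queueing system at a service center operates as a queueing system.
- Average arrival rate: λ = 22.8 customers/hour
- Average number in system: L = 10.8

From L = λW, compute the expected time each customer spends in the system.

Little's Law: L = λW, so W = L/λ
W = 10.8/22.8 = 0.4737 hours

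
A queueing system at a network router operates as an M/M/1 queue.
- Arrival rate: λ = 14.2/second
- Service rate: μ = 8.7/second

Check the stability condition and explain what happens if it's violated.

Stability requires ρ = λ/(cμ) < 1
ρ = 14.2/(1 × 8.7) = 14.2/8.70 = 1.6322
Since 1.6322 ≥ 1, the system is UNSTABLE.
Queue grows without bound. Need μ > λ = 14.2.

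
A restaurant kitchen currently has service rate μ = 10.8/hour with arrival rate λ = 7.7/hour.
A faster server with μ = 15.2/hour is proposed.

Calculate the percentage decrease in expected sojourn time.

System 1: ρ₁ = 7.7/10.8 = 0.7130, W₁ = 1/(10.8-7.7) = 0.32258
System 2: ρ₂ = 7.7/15.2 = 0.5066, W₂ = 1/(15.2-7.7) = 0.13333
Improvement: (W₁-W₂)/W₁ = (0.32258-0.13333)/0.32258 = 58.67%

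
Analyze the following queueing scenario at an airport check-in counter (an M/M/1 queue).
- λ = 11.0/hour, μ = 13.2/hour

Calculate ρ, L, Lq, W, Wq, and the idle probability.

Step 1: ρ = λ/μ = 11.0/13.2 = 0.8333
Step 2: L = λ/(μ-λ) = 11.0/2.20 = 5.0000
Step 3: Lq = λ²/(μ(μ-λ)) = 121.00/(13.2×2.20) = 4.1667
Step 4: W = 1/(μ-λ) = 1/2.20 = 0.45455
Step 5: Wq = λ/(μ(μ-λ)) = 11.0/(13.2×2.20) = 0.3788
Step 6: P(0) = 1-ρ = 0.1667
Verify: L = λW = 11.0×0.45455 = 5.0000 ✔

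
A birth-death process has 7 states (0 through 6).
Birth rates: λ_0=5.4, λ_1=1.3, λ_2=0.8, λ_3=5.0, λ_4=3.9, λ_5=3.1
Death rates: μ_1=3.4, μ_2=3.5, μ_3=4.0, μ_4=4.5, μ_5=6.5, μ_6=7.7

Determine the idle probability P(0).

Ratios P(n)/P(0) = (λ₀···λₙ₋₁)/(μ₁···μₙ):
P(1)/P(0) = (5.4)/(3.4) = 1.5882
P(2)/P(0) = (5.4×1.3)/(3.4×3.5) = 0.5899
P(3)/P(0) = (5.4×1.3×0.8)/(3.4×3.5×4.0) = 0.1180
P(4)/P(0) = (5.4×1.3×0.8×5.0)/(3.4×3.5×4.0×4.5) = 0.1311
P(5)/P(0) = (5.4×1.3×0.8×5.0×3.9)/(3.4×3.5×4.0×4.5×6.5) = 0.07866
P(6)/P(0) = (5.4×1.3×0.8×5.0×3.9×3.1)/(3.4×3.5×4.0×4.5×6.5×7.7) = 0.03167

Normalization: ∑ P(n) = 1
P(0) × (1.0000 + 1.5882 + 0.5899 + 0.1180 + 0.1311 + 0.07866 + 0.03167) = 1
P(0) × 3.5375 = 1
P(0) = 1/3.5375 = 0.2827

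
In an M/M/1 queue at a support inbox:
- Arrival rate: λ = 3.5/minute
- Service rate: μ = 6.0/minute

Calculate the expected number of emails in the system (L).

ρ = λ/μ = 3.5/6.0 = 0.5833
For M/M/1: L = λ/(μ-λ)
L = 3.5/(6.0-3.5) = 3.5/2.50
L = 1.4000 emails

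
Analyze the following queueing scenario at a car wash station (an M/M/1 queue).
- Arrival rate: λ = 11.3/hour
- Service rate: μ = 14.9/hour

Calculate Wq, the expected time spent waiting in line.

First, compute utilization: ρ = λ/μ = 11.3/14.9 = 0.7584
For M/M/1: Wq = λ/(μ(μ-λ))
Wq = 11.3/(14.9 × (14.9-11.3))
Wq = 11.3/(14.9 × 3.60)
Wq = 0.2107 hours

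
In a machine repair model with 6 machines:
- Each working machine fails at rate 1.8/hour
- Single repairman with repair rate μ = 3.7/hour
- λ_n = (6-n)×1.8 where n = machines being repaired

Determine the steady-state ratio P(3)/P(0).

P(3)/P(0) = ∏_{i=0}^{3-1} λ_i/μ_{i+1}
= (6-0)×1.8/3.7 × (6-1)×1.8/3.7 × (6-2)×1.8/3.7
= 13.8164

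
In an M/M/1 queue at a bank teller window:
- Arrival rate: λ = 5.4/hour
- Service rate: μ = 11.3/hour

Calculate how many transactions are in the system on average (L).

ρ = λ/μ = 5.4/11.3 = 0.4779
For M/M/1: L = λ/(μ-λ)
L = 5.4/(11.3-5.4) = 5.4/5.90
L = 0.9153 transactions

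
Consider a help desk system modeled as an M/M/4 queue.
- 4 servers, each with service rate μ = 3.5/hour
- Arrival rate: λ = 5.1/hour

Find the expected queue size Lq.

Traffic intensity: ρ = λ/(cμ) = 5.1/(4×3.5) = 0.3643
Since ρ = 0.3643 < 1, system is stable.
Offered load a = λ/μ = cρ = 5.1/3.5 = 1.4571
P₀ = [ Σₙ₌₀^3 aⁿ/n! + a^4/(4!(1-ρ)) ]⁻¹
Σ = a^0/0! + a^1/1! + a^2/2! + a^3/3! = 1.0000 + 1.4571 + 1.0616 + 0.5157 = 4.0344
a^4/(4!(1-ρ)) = 4.5083/(24 × 0.6357) = 0.2955
P₀ = 1/(4.0344 + 0.2955) = 0.2310
Lq = P₀·a^4·ρ / (4!(1-ρ)²) = 0.23095 × 4.5083 × 0.36429 / (24 × 0.40413) = 0.03911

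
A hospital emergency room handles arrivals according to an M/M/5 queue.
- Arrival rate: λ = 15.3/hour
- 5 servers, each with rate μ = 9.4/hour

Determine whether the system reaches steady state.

Stability requires ρ = λ/(cμ) < 1
ρ = 15.3/(5 × 9.4) = 15.3/47.00 = 0.3255
Since 0.3255 < 1, the system is STABLE.
The servers are busy 32.55% of the time.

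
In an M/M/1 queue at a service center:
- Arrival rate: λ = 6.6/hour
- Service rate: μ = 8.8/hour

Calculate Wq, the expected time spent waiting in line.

First, compute utilization: ρ = λ/μ = 6.6/8.8 = 0.7500
For M/M/1: Wq = λ/(μ(μ-λ))
Wq = 6.6/(8.8 × (8.8-6.6))
Wq = 6.6/(8.8 × 2.20)
Wq = 0.3409 hours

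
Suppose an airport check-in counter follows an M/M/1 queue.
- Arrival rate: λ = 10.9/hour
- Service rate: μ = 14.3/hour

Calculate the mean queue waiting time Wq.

First, compute utilization: ρ = λ/μ = 10.9/14.3 = 0.7622
For M/M/1: Wq = λ/(μ(μ-λ))
Wq = 10.9/(14.3 × (14.3-10.9))
Wq = 10.9/(14.3 × 3.40)
Wq = 0.2242 hours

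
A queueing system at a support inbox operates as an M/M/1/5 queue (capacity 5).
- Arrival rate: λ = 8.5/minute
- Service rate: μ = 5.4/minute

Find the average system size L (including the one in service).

ρ = λ/μ = 8.5/5.4 = 1.57407
P₀ = (1-ρ)/(1-ρ^(K+1)) = (1-1.57407)/(1-1.57407^6) = -0.5741/-14.2105 = 0.04040
P_K = P₀×ρ^K = 0.04040 × 1.57407^5 = 0.04040 × 9.6632 = 0.3904
L = ρ[1 - (K+1)ρ^K + Kρ^(K+1)] / [(1-ρ)(1-ρ^(K+1))]
L = 1.57407 × (1 - 6×9.66318 + 5×15.2105) / ((1 - 1.57407) × (1 - 15.2105)) = 3.6803 emails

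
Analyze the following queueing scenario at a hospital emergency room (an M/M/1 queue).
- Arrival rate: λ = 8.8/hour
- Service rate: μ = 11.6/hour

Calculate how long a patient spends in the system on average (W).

First, compute utilization: ρ = λ/μ = 8.8/11.6 = 0.7586
For M/M/1: W = 1/(μ-λ)
W = 1/(11.6-8.8) = 1/2.80
W = 0.3571 hours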